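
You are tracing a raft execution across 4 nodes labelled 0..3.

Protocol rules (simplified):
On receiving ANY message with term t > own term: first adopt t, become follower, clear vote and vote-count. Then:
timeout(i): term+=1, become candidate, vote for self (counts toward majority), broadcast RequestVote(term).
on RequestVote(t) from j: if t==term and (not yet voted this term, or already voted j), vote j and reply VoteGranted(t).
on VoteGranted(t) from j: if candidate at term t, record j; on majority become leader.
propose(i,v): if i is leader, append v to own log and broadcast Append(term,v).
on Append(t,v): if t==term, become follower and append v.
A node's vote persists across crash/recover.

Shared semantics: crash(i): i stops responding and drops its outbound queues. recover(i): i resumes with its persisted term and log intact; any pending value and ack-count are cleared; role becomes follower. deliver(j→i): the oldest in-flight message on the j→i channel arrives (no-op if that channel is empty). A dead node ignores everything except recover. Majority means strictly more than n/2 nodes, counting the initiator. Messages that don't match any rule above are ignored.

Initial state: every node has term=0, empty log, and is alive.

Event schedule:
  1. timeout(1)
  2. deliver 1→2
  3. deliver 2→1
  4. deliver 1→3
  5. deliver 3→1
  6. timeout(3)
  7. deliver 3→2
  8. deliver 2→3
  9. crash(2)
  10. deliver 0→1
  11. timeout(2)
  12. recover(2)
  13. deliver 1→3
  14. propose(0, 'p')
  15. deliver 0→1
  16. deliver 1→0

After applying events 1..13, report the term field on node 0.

e1 timeout(1): 1[cand,t=1,-]
e2 deliver 1→2: 2[foll,t=1,-]
e3 deliver 2→1: ·
e4 deliver 1→3: 3[foll,t=1,-]
e5 deliver 3→1: 1[lead,t=1,-]
e6 timeout(3): 3[cand,t=2,-]
e7 deliver 3→2: 2[foll,t=2,-]
e8 deliver 2→3: ·
e9 crash(2): 2[✗foll,t=2,-]
e10 deliver 0→1: ·
e11 timeout(2): ·
e12 recover(2): 2[foll,t=2,-]
e13 deliver 1→3: ·

0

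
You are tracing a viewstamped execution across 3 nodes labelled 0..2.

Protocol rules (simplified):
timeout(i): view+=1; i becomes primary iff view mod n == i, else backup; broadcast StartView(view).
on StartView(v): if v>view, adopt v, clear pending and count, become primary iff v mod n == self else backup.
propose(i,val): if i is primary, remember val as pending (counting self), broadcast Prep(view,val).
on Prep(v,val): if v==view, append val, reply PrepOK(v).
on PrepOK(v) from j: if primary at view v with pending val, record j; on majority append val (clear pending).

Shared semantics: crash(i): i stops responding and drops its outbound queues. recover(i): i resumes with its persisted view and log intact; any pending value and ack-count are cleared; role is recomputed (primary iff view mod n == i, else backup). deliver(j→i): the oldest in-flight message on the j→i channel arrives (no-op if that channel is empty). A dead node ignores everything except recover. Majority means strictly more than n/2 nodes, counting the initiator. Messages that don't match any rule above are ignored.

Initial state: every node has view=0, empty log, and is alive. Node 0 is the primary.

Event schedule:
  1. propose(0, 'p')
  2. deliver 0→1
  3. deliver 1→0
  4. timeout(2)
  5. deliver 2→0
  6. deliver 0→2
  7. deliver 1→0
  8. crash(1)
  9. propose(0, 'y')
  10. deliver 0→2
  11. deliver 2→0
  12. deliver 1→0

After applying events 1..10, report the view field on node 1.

0

e1 propose(0,'p'): ·
e2 deliver 0→1: 1[back,v=0,p]
e3 deliver 1→0: 0[prim,v=0,p]
e4 timeout(2): 2[back,v=1,-]
e5 deliver 2→0: 0[back,v=1,p]
e6 deliver 0→2: ·
e7 deliver 1→0: ·
e8 crash(1): 1[✗back,v=0,p]
e9 propose(0,'y'): ·
e10 deliver 0→2: ·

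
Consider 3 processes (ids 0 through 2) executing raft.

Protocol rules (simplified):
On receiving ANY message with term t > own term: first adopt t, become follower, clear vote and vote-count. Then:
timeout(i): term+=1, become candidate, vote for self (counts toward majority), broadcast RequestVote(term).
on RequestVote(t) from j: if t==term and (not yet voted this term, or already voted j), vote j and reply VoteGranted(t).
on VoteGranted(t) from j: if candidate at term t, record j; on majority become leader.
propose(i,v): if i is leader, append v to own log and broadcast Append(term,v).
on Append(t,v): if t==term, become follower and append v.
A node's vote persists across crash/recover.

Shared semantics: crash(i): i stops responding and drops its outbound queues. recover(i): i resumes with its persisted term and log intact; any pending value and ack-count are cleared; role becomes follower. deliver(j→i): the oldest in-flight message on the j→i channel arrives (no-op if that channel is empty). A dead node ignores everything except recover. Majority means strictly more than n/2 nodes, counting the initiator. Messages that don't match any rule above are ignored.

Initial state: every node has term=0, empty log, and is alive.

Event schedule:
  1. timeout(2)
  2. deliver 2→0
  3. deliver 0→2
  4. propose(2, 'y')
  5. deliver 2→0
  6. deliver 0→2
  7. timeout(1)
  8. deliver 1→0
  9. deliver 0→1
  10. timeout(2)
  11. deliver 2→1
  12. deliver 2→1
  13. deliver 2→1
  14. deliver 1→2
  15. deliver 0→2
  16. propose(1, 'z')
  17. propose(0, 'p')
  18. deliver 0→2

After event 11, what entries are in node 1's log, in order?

1. timeout(2):  <2:cand t1 ->
2. deliver 2→0:  <0:foll t1 ->
3. deliver 0→2:  <2:lead t1 ->
4. propose(2,'y'):  <2:lead t1 y>
5. deliver 2→0:  <0:foll t1 y>
6. deliver 0→2:  nop
7. timeout(1):  <1:cand t1 ->
8. deliver 1→0:  nop
9. deliver 0→1:  nop
10. timeout(2):  <2:cand t2 y>
11. deliver 2→1:  nop

empty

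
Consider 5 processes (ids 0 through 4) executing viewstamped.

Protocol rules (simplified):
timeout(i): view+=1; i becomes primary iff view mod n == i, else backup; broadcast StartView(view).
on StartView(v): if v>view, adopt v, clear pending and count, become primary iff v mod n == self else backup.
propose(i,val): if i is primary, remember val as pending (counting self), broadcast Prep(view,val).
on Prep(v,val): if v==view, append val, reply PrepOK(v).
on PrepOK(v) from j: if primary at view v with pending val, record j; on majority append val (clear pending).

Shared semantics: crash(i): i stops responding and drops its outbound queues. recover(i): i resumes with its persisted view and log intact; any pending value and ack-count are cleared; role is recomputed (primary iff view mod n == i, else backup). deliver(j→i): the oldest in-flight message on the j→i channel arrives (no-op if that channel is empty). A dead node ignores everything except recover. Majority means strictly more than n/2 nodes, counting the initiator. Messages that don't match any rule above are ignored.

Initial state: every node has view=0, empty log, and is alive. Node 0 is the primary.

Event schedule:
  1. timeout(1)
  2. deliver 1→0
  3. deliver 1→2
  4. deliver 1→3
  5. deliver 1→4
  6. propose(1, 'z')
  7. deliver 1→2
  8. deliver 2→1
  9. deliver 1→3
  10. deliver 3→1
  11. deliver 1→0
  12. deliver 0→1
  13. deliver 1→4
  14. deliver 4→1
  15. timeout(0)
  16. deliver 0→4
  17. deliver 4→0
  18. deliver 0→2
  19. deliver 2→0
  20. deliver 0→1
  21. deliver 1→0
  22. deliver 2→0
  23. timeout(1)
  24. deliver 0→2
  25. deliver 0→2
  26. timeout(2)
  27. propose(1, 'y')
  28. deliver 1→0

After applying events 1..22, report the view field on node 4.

2

step 1 timeout(1): 1={prim,v=1,log=-}
step 2 deliver 1→0: 0={back,v=1,log=-}
step 3 deliver 1→2: 2={back,v=1,log=-}
step 4 deliver 1→3: 3={back,v=1,log=-}
step 5 deliver 1→4: 4={back,v=1,log=-}
step 6 propose(1,'z'): —
step 7 deliver 1→2: 2={back,v=1,log=z}
step 8 deliver 2→1: —
step 9 deliver 1→3: 3={back,v=1,log=z}
step 10 deliver 3→1: 1={prim,v=1,log=z}
step 11 deliver 1→0: 0={back,v=1,log=z}
step 12 deliver 0→1: —
step 13 deliver 1→4: 4={back,v=1,log=z}
step 14 deliver 4→1: —
step 15 timeout(0): 0={back,v=2,log=z}
step 16 deliver 0→4: 4={back,v=2,log=z}
step 17 deliver 4→0: —
step 18 deliver 0→2: 2={prim,v=2,log=z}
step 19 deliver 2→0: —
step 20 deliver 0→1: 1={back,v=2,log=z}
step 21 deliver 1→0: —
step 22 deliver 2→0: —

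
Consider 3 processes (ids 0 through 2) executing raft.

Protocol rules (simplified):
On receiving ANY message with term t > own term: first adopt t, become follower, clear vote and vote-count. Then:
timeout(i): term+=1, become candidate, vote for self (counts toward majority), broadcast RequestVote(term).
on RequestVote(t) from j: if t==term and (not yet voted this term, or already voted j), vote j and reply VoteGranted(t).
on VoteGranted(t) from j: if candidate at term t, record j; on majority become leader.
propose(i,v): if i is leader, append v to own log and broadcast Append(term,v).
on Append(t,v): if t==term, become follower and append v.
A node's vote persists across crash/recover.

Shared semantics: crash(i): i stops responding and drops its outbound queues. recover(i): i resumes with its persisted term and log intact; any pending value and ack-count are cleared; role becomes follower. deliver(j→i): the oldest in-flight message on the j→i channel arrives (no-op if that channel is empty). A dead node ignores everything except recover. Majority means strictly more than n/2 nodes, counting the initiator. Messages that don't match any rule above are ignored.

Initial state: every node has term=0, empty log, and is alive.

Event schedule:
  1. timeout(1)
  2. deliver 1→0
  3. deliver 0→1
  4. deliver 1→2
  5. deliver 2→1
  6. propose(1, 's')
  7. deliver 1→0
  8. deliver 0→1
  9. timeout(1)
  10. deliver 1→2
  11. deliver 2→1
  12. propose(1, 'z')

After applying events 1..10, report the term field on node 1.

2

e1 timeout(1): 1[cand,t=1,-]
e2 deliver 1→0: 0[foll,t=1,-]
e3 deliver 0→1: 1[lead,t=1,-]
e4 deliver 1→2: 2[foll,t=1,-]
e5 deliver 2→1: ·
e6 propose(1,'s'): 1[lead,t=1,s]
e7 deliver 1→0: 0[foll,t=1,s]
e8 deliver 0→1: ·
e9 timeout(1): 1[cand,t=2,s]
e10 deliver 1→2: 2[foll,t=1,s]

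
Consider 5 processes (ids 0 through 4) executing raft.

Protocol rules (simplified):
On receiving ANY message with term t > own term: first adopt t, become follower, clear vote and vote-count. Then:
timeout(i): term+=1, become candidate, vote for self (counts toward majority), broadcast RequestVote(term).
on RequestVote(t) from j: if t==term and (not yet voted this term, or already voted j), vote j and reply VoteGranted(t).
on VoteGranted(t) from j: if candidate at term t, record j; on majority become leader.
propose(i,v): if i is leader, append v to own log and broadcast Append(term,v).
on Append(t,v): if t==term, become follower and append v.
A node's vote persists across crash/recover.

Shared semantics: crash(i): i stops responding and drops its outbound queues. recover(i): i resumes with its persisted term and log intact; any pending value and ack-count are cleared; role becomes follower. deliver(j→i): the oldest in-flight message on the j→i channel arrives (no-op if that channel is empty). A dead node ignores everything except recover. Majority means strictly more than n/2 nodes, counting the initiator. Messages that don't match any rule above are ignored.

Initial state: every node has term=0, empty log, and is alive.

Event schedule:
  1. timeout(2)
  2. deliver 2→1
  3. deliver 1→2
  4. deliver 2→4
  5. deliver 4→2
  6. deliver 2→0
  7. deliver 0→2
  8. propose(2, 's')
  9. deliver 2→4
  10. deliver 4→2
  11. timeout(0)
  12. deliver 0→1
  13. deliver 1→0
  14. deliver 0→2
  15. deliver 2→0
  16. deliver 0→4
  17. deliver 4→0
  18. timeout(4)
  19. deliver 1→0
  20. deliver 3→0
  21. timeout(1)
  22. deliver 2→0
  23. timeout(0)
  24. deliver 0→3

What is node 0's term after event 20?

step 1 timeout(2): 2={cand,t=1,log=-}
step 2 deliver 2→1: 1={foll,t=1,log=-}
step 3 deliver 1→2: —
step 4 deliver 2→4: 4={foll,t=1,log=-}
step 5 deliver 4→2: 2={lead,t=1,log=-}
step 6 deliver 2→0: 0={foll,t=1,log=-}
step 7 deliver 0→2: —
step 8 propose(2,'s'): 2={lead,t=1,log=s}
step 9 deliver 2→4: 4={foll,t=1,log=s}
step 10 deliver 4→2: —
step 11 timeout(0): 0={cand,t=2,log=-}
step 12 deliver 0→1: 1={foll,t=2,log=-}
step 13 deliver 1→0: —
step 14 deliver 0→2: 2={foll,t=2,log=s}
step 15 deliver 2→0: —
step 16 deliver 0→4: 4={foll,t=2,log=s}
step 17 deliver 4→0: 0={lead,t=2,log=-}
step 18 timeout(4): 4={cand,t=3,log=s}
step 19 deliver 1→0: —
step 20 deliver 3→0: —

2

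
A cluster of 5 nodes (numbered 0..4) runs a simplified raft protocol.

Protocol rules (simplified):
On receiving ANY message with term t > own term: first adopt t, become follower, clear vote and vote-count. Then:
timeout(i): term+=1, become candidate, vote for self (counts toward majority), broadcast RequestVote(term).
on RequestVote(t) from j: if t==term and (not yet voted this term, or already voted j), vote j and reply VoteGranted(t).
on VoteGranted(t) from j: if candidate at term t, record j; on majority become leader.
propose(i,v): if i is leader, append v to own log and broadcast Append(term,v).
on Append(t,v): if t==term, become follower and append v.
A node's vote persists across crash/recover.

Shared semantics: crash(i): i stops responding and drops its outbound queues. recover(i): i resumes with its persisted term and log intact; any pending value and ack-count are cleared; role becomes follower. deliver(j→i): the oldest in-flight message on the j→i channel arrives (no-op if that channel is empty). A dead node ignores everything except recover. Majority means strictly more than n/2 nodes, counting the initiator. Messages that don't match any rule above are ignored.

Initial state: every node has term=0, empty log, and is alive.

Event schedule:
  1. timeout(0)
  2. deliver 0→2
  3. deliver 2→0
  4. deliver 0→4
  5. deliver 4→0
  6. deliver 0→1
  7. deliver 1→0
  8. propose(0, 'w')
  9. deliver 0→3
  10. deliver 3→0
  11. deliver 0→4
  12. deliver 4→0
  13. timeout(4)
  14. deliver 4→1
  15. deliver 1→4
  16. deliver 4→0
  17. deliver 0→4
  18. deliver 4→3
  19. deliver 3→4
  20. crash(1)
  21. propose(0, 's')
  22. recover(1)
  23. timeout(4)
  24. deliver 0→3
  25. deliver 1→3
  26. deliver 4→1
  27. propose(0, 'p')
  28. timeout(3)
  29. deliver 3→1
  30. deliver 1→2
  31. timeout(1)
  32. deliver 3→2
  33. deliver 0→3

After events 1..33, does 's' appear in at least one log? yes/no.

no

step 1 timeout(0): 0={cand,t=1,log=-}
step 2 deliver 0→2: 2={foll,t=1,log=-}
step 3 deliver 2→0: —
step 4 deliver 0→4: 4={foll,t=1,log=-}
step 5 deliver 4→0: 0={lead,t=1,log=-}
step 6 deliver 0→1: 1={foll,t=1,log=-}
step 7 deliver 1→0: —
step 8 propose(0,'w'): 0={lead,t=1,log=w}
step 9 deliver 0→3: 3={foll,t=1,log=-}
step 10 deliver 3→0: —
step 11 deliver 0→4: 4={foll,t=1,log=w}
step 12 deliver 4→0: —
step 13 timeout(4): 4={cand,t=2,log=w}
step 14 deliver 4→1: 1={foll,t=2,log=-}
step 15 deliver 1→4: —
step 16 deliver 4→0: 0={foll,t=2,log=w}
step 17 deliver 0→4: 4={lead,t=2,log=w}
step 18 deliver 4→3: 3={foll,t=2,log=-}
step 19 deliver 3→4: —
step 20 crash(1): 1={✗foll,t=2,log=-}
step 21 propose(0,'s'): —
step 22 recover(1): 1={foll,t=2,log=-}
step 23 timeout(4): 4={cand,t=3,log=w}
step 24 deliver 0→3: —
step 25 deliver 1→3: —
step 26 deliver 4→1: 1={foll,t=3,log=-}
step 27 propose(0,'p'): —
step 28 timeout(3): 3={cand,t=3,log=-}
step 29 deliver 3→1: —
step 30 deliver 1→2: —
step 31 timeout(1): 1={cand,t=4,log=-}
step 32 deliver 3→2: 2={foll,t=3,log=-}
step 33 deliver 0→3: —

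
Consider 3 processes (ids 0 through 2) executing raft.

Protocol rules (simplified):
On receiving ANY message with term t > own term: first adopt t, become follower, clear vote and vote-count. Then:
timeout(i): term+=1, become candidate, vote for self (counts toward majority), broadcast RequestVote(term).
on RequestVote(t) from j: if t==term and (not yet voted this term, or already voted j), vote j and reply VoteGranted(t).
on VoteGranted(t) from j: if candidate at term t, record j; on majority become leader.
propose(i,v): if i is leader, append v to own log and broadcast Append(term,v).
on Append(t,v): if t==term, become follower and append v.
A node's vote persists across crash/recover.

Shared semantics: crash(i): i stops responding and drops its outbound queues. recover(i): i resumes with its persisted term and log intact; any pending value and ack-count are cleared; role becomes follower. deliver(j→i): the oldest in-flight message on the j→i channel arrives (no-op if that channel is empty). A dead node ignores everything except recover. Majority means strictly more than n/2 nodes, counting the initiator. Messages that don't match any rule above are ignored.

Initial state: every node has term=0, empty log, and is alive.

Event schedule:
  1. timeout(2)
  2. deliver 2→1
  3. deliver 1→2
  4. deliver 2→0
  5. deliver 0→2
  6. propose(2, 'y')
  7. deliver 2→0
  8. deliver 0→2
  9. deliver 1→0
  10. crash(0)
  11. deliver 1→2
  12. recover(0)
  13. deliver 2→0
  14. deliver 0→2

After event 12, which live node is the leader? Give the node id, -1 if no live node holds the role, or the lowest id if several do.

1. timeout(2):  <2:cand t1 ->
2. deliver 2→1:  <1:foll t1 ->
3. deliver 1→2:  <2:lead t1 ->
4. deliver 2→0:  <0:foll t1 ->
5. deliver 0→2:  nop
6. propose(2,'y'):  <2:lead t1 y>
7. deliver 2→0:  <0:foll t1 y>
8. deliver 0→2:  nop
9. deliver 1→0:  nop
10. crash(0):  <0:✗foll t1 y>
11. deliver 1→2:  nop
12. recover(0):  <0:foll t1 y>

2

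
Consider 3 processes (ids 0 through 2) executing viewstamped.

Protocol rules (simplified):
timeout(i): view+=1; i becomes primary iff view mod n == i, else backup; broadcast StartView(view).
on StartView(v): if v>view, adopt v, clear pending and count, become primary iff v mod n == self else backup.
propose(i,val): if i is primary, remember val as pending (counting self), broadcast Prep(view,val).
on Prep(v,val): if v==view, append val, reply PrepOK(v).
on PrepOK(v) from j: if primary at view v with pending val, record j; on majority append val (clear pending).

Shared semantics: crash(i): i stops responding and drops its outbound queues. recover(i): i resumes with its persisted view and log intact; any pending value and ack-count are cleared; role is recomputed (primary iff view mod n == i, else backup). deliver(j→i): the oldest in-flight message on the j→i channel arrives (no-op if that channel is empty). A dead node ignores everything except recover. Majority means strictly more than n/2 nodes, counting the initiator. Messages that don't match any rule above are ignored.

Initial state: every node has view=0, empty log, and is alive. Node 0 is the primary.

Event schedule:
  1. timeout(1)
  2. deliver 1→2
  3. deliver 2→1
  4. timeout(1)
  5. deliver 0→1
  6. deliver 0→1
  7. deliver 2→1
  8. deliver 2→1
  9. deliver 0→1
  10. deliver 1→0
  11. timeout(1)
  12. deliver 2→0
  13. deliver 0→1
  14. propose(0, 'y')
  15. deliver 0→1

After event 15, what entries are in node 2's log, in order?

e1 timeout(1): 1[prim,v=1,-]
e2 deliver 1→2: 2[back,v=1,-]
e3 deliver 2→1: ·
e4 timeout(1): 1[back,v=2,-]
e5 deliver 0→1: ·
e6 deliver 0→1: ·
e7 deliver 2→1: ·
e8 deliver 2→1: ·
e9 deliver 0→1: ·
e10 deliver 1→0: 0[back,v=1,-]
e11 timeout(1): 1[back,v=3,-]
e12 deliver 2→0: ·
e13 deliver 0→1: ·
e14 propose(0,'y'): ·
e15 deliver 0→1: ·

empty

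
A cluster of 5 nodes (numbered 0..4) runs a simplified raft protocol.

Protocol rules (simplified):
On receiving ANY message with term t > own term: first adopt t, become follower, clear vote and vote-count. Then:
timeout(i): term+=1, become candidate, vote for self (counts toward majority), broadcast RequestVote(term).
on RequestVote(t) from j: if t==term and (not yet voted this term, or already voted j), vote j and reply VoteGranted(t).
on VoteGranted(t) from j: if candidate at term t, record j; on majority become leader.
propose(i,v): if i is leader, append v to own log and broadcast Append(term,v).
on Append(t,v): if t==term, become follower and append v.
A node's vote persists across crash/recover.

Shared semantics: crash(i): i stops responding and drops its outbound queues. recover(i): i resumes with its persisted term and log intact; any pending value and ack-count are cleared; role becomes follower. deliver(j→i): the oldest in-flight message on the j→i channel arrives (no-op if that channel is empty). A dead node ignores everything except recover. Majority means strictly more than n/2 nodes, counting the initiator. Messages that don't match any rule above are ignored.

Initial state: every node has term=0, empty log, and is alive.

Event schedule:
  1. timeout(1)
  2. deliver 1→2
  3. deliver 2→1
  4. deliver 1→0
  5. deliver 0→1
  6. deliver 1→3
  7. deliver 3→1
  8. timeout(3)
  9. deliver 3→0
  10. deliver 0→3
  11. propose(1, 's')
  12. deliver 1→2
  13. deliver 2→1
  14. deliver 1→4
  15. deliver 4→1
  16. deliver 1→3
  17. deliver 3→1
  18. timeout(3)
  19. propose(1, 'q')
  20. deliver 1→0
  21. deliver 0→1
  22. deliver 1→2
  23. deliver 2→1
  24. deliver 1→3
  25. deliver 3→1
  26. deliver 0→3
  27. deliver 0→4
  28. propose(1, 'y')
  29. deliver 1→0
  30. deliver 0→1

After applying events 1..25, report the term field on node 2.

1

after 1 — timeout(1): n1:cand/t1/[-]
after 2 — deliver 1→2: n2:foll/t1/[-]
after 3 — deliver 2→1: ·
after 4 — deliver 1→0: n0:foll/t1/[-]
after 5 — deliver 0→1: n1:lead/t1/[-]
after 6 — deliver 1→3: n3:foll/t1/[-]
after 7 — deliver 3→1: ·
after 8 — timeout(3): n3:cand/t2/[-]
after 9 — deliver 3→0: n0:foll/t2/[-]
after 10 — deliver 0→3: ·
after 11 — propose(1,'s'): n1:lead/t1/[s]
after 12 — deliver 1→2: n2:foll/t1/[s]
after 13 — deliver 2→1: ·
after 14 — deliver 1→4: n4:foll/t1/[-]
after 15 — deliver 4→1: ·
after 16 — deliver 1→3: ·
after 17 — deliver 3→1: n1:foll/t2/[s]
after 18 — timeout(3): n3:cand/t3/[-]
after 19 — propose(1,'q'): ·
after 20 — deliver 1→0: ·
after 21 — deliver 0→1: ·
after 22 — deliver 1→2: ·
after 23 — deliver 2→1: ·
after 24 — deliver 1→3: ·
after 25 — deliver 3→1: n1:foll/t3/[s]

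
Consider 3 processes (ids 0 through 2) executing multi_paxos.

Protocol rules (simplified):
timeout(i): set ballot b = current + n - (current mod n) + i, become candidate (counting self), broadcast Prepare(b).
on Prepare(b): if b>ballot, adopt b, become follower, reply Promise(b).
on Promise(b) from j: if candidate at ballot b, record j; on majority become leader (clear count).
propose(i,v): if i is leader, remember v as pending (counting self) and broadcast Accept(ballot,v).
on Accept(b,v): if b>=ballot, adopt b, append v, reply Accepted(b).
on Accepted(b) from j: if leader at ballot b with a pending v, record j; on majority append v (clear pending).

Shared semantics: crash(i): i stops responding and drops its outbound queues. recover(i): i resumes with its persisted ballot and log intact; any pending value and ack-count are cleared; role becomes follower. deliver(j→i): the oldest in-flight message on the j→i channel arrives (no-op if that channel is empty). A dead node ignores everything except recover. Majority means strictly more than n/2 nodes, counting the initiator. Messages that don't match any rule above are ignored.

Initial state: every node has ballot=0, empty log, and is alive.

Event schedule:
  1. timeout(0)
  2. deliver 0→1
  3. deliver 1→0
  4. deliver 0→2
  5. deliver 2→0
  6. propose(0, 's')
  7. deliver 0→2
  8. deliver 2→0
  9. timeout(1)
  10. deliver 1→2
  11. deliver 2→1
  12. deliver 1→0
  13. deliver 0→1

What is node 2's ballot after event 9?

1. timeout(0):  <0:cand b3 ->
2. deliver 0→1:  <1:foll b3 ->
3. deliver 1→0:  <0:lead b3 ->
4. deliver 0→2:  <2:foll b3 ->
5. deliver 2→0:  nop
6. propose(0,'s'):  nop
7. deliver 0→2:  <2:foll b3 s>
8. deliver 2→0:  <0:lead b3 s>
9. timeout(1):  <1:cand b7 ->

3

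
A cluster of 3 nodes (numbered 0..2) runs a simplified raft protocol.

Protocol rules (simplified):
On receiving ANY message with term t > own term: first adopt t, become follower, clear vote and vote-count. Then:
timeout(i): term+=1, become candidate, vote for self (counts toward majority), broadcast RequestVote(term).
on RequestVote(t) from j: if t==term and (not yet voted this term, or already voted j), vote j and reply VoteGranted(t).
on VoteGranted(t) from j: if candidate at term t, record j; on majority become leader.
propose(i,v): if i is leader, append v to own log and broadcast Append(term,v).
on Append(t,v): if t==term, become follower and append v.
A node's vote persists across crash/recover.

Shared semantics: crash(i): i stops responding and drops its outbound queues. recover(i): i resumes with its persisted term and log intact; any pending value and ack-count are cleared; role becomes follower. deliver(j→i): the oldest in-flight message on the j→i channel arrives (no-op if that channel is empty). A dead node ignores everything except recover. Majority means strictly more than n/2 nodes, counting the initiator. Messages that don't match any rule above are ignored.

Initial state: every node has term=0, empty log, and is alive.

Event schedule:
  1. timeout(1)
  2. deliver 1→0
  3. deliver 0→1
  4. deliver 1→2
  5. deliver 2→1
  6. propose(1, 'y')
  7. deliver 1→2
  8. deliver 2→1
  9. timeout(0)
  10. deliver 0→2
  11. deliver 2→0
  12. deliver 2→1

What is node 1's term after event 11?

e1 timeout(1): 1[cand,t=1,-]
e2 deliver 1→0: 0[foll,t=1,-]
e3 deliver 0→1: 1[lead,t=1,-]
e4 deliver 1→2: 2[foll,t=1,-]
e5 deliver 2→1: ·
e6 propose(1,'y'): 1[lead,t=1,y]
e7 deliver 1→2: 2[foll,t=1,y]
e8 deliver 2→1: ·
e9 timeout(0): 0[cand,t=2,-]
e10 deliver 0→2: 2[foll,t=2,y]
e11 deliver 2→0: 0[lead,t=2,-]

1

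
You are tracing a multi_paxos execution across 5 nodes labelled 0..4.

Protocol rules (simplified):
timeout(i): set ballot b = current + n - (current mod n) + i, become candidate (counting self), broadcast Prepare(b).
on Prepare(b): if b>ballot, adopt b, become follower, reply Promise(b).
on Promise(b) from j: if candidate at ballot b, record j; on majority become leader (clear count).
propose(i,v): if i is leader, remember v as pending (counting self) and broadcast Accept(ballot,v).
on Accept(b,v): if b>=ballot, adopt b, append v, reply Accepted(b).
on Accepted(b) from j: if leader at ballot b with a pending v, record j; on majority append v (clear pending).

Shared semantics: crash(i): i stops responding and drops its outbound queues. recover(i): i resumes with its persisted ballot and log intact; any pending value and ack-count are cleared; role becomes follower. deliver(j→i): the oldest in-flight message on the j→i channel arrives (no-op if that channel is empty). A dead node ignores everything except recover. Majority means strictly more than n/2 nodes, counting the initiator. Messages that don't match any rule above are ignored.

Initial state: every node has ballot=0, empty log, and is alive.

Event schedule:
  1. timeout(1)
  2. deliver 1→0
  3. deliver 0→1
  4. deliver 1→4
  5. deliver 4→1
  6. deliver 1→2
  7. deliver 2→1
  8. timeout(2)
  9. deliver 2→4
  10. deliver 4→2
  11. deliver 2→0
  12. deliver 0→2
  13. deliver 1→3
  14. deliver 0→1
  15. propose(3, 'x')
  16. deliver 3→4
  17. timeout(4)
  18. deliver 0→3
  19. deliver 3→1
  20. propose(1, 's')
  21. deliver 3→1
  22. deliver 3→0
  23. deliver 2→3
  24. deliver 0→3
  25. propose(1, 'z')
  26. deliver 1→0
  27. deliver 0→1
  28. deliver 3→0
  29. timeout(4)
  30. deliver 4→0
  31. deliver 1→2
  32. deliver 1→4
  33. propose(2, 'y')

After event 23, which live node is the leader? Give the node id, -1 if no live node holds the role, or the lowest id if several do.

1

e1 timeout(1): 1[cand,b=6,-]
e2 deliver 1→0: 0[foll,b=6,-]
e3 deliver 0→1: ·
e4 deliver 1→4: 4[foll,b=6,-]
e5 deliver 4→1: 1[lead,b=6,-]
e6 deliver 1→2: 2[foll,b=6,-]
e7 deliver 2→1: ·
e8 timeout(2): 2[cand,b=12,-]
e9 deliver 2→4: 4[foll,b=12,-]
e10 deliver 4→2: ·
e11 deliver 2→0: 0[foll,b=12,-]
e12 deliver 0→2: 2[lead,b=12,-]
e13 deliver 1→3: 3[foll,b=6,-]
e14 deliver 0→1: ·
e15 propose(3,'x'): ·
e16 deliver 3→4: ·
e17 timeout(4): 4[cand,b=19,-]
e18 deliver 0→3: ·
e19 deliver 3→1: ·
e20 propose(1,'s'): ·
e21 deliver 3→1: ·
e22 deliver 3→0: ·
e23 deliver 2→3: 3[foll,b=12,-]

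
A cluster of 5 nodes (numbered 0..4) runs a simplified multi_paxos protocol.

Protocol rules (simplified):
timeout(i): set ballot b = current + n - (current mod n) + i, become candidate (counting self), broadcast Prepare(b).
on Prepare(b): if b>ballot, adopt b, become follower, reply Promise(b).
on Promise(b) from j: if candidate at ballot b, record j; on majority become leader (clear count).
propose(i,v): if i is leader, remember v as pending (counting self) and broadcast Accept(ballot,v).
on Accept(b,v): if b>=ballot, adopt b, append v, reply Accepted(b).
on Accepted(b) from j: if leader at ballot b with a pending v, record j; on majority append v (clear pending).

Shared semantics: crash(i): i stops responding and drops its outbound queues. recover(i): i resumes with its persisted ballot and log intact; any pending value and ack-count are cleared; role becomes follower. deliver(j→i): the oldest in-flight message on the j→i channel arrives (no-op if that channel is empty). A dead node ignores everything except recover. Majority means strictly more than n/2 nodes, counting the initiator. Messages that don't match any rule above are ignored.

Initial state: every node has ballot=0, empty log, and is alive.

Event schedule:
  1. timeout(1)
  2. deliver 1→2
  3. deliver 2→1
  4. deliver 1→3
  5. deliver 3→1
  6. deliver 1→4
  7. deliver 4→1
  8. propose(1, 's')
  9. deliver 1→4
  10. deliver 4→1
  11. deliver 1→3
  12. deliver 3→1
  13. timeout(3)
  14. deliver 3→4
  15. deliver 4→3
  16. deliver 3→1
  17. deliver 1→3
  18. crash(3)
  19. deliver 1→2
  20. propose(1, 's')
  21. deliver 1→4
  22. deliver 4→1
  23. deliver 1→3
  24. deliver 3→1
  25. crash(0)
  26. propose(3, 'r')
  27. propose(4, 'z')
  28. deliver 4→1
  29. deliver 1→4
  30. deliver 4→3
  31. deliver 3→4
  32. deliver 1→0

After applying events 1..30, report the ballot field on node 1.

step 1 timeout(1): 1={cand,b=6,log=-}
step 2 deliver 1→2: 2={foll,b=6,log=-}
step 3 deliver 2→1: —
step 4 deliver 1→3: 3={foll,b=6,log=-}
step 5 deliver 3→1: 1={lead,b=6,log=-}
step 6 deliver 1→4: 4={foll,b=6,log=-}
step 7 deliver 4→1: —
step 8 propose(1,'s'): —
step 9 deliver 1→4: 4={foll,b=6,log=s}
step 10 deliver 4→1: —
step 11 deliver 1→3: 3={foll,b=6,log=s}
step 12 deliver 3→1: 1={lead,b=6,log=s}
step 13 timeout(3): 3={cand,b=13,log=s}
step 14 deliver 3→4: 4={foll,b=13,log=s}
step 15 deliver 4→3: —
step 16 deliver 3→1: 1={foll,b=13,log=s}
step 17 deliver 1→3: 3={lead,b=13,log=s}
step 18 crash(3): 3={✗lead,b=13,log=s}
step 19 deliver 1→2: 2={foll,b=6,log=s}
step 20 propose(1,'s'): —
step 21 deliver 1→4: —
step 22 deliver 4→1: —
step 23 deliver 1→3: —
step 24 deliver 3→1: —
step 25 crash(0): 0={✗foll,b=0,log=-}
step 26 propose(3,'r'): —
step 27 propose(4,'z'): —
step 28 deliver 4→1: —
step 29 deliver 1→4: —
step 30 deliver 4→3: —

13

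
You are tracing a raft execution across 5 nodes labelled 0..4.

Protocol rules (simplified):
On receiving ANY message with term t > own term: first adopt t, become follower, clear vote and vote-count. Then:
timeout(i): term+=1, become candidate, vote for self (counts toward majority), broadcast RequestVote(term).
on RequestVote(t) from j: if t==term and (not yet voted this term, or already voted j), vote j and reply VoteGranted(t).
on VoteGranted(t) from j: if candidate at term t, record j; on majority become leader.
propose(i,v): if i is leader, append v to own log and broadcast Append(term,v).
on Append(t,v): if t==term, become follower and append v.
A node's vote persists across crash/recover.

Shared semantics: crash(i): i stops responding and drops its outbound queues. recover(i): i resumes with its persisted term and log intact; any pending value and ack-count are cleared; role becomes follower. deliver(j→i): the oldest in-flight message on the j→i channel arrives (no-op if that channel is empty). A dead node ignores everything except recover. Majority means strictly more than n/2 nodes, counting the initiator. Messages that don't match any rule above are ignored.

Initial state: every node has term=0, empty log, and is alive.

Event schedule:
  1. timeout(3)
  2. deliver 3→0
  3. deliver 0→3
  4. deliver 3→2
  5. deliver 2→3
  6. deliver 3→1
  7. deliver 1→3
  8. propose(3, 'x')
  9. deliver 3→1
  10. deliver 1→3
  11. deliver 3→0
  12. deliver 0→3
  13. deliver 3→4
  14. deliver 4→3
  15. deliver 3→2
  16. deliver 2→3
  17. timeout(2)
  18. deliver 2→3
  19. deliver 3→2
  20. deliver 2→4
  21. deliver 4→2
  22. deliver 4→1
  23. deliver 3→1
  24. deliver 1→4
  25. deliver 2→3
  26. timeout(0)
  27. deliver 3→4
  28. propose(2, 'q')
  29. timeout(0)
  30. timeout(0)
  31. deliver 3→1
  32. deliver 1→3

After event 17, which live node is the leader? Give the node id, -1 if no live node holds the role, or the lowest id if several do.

step 1 timeout(3): 3={cand,t=1,log=-}
step 2 deliver 3→0: 0={foll,t=1,log=-}
step 3 deliver 0→3: —
step 4 deliver 3→2: 2={foll,t=1,log=-}
step 5 deliver 2→3: 3={lead,t=1,log=-}
step 6 deliver 3→1: 1={foll,t=1,log=-}
step 7 deliver 1→3: —
step 8 propose(3,'x'): 3={lead,t=1,log=x}
step 9 deliver 3→1: 1={foll,t=1,log=x}
step 10 deliver 1→3: —
step 11 deliver 3→0: 0={foll,t=1,log=x}
step 12 deliver 0→3: —
step 13 deliver 3→4: 4={foll,t=1,log=-}
step 14 deliver 4→3: —
step 15 deliver 3→2: 2={foll,t=1,log=x}
step 16 deliver 2→3: —
step 17 timeout(2): 2={cand,t=2,log=x}

3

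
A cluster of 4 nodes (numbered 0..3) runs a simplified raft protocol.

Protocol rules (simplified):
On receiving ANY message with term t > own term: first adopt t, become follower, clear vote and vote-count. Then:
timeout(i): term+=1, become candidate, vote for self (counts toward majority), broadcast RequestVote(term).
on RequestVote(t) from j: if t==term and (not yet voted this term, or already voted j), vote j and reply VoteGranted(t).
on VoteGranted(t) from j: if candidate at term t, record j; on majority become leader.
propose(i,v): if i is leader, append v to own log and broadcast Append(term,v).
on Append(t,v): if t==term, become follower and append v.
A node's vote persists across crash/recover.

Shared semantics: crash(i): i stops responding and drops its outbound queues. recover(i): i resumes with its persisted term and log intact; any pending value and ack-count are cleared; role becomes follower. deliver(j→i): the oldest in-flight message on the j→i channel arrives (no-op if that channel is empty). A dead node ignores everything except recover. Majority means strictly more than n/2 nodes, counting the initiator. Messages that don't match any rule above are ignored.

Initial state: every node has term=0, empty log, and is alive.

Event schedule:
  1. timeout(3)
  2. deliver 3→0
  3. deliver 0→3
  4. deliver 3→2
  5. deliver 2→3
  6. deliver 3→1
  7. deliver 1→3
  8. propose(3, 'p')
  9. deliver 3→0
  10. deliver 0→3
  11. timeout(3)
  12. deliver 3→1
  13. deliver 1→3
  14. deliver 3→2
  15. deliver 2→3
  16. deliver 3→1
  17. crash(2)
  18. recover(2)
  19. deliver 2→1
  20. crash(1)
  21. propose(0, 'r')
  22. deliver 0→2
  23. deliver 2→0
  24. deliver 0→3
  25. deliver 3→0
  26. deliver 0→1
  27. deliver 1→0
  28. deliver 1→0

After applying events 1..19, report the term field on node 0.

1. timeout(3):  <3:cand t1 ->
2. deliver 3→0:  <0:foll t1 ->
3. deliver 0→3:  nop
4. deliver 3→2:  <2:foll t1 ->
5. deliver 2→3:  <3:lead t1 ->
6. deliver 3→1:  <1:foll t1 ->
7. deliver 1→3:  nop
8. propose(3,'p'):  <3:lead t1 p>
9. deliver 3→0:  <0:foll t1 p>
10. deliver 0→3:  nop
11. timeout(3):  <3:cand t2 p>
12. deliver 3→1:  <1:foll t1 p>
13. deliver 1→3:  nop
14. deliver 3→2:  <2:foll t1 p>
15. deliver 2→3:  nop
16. deliver 3→1:  <1:foll t2 p>
17. crash(2):  <2:✗foll t1 p>
18. recover(2):  <2:foll t1 p>
19. deliver 2→1:  nop

1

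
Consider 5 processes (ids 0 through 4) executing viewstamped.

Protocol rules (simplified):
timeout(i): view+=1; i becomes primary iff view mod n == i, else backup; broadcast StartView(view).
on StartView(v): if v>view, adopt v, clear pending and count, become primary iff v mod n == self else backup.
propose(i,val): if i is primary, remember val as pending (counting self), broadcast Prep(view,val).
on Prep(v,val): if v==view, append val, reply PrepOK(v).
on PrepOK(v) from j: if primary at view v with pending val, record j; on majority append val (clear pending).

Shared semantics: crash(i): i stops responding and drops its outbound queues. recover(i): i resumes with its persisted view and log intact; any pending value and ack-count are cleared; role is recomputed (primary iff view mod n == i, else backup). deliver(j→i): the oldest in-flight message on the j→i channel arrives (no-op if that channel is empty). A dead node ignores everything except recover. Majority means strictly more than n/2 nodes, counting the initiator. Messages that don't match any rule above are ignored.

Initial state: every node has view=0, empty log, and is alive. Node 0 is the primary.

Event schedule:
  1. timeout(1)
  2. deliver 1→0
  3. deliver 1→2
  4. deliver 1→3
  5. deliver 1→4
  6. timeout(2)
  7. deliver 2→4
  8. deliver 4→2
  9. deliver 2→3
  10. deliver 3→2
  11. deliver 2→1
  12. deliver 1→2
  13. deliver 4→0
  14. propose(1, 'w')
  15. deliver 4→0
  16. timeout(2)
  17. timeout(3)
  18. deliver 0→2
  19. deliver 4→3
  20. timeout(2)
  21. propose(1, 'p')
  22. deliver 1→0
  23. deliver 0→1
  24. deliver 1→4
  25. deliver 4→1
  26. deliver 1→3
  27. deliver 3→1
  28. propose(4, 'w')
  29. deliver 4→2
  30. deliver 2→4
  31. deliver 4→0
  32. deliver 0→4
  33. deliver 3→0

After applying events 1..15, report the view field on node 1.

1. timeout(1):  <1:prim v1 ->
2. deliver 1→0:  <0:back v1 ->
3. deliver 1→2:  <2:back v1 ->
4. deliver 1→3:  <3:back v1 ->
5. deliver 1→4:  <4:back v1 ->
6. timeout(2):  <2:prim v2 ->
7. deliver 2→4:  <4:back v2 ->
8. deliver 4→2:  nop
9. deliver 2→3:  <3:back v2 ->
10. deliver 3→2:  nop
11. deliver 2→1:  <1:back v2 ->
12. deliver 1→2:  nop
13. deliver 4→0:  nop
14. propose(1,'w'):  nop
15. deliver 4→0:  nop

2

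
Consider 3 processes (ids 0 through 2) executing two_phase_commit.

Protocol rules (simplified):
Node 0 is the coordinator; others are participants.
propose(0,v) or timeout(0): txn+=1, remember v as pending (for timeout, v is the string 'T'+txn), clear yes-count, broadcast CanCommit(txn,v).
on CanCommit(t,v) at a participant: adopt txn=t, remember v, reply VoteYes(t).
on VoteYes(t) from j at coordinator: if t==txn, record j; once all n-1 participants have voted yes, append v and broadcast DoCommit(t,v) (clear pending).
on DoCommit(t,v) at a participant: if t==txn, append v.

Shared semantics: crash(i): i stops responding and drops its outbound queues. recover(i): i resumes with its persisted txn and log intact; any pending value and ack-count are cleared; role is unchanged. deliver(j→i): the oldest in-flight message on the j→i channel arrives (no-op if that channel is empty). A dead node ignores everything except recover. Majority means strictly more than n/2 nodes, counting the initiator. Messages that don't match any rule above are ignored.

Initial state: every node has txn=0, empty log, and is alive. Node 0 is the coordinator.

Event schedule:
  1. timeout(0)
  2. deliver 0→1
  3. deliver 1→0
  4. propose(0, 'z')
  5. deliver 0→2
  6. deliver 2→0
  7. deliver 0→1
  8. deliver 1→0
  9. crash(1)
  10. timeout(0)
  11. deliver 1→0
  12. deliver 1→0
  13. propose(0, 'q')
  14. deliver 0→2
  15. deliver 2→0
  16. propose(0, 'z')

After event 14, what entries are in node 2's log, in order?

step 1 timeout(0): 0={coor,t=1,log=-}
step 2 deliver 0→1: 1={part,t=1,log=-}
step 3 deliver 1→0: —
step 4 propose(0,'z'): 0={coor,t=2,log=-}
step 5 deliver 0→2: 2={part,t=1,log=-}
step 6 deliver 2→0: —
step 7 deliver 0→1: 1={part,t=2,log=-}
step 8 deliver 1→0: —
step 9 crash(1): 1={✗part,t=2,log=-}
step 10 timeout(0): 0={coor,t=3,log=-}
step 11 deliver 1→0: —
step 12 deliver 1→0: —
step 13 propose(0,'q'): 0={coor,t=4,log=-}
step 14 deliver 0→2: 2={part,t=2,log=-}

empty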